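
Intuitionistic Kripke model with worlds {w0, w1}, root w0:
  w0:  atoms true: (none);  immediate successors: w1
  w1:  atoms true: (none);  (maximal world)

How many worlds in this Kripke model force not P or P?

2

w0: forces it.
w1: forces it.
Worlds forcing the formula: {w0, w1}.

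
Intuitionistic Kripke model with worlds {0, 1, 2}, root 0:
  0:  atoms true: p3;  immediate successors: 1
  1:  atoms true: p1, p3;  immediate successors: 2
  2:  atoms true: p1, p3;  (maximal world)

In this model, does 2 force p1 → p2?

2 ⊮ p1 → p2: already at 2 itself, 2 ⊩ p1 but 2 ⊮ p2.
2 lacks atom p2, so 2 ⊮ p2.

No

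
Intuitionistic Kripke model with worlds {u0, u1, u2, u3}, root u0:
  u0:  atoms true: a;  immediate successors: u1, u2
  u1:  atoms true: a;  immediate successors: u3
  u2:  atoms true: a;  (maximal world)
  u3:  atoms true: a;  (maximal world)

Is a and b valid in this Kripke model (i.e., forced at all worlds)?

No

Not every world: u0 does not force a and b.
u0 does not force a and b since u0 fails b.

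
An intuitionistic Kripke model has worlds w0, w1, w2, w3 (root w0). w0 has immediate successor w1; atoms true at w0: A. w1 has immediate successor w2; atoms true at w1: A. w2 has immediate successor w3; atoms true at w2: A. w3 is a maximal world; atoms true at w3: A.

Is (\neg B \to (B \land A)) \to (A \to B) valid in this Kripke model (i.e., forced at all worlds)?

w0 \Vdash (\neg B \to (B \land A)) \to (A \to B) vacuously: no world accessible from w0 forces the antecedent \neg B \to (B \land A).
Since the root w0 forces (\neg B \to (B \land A)) \to (A \to B) and forcing is persistent (monotone upward), every world forces it.

Yes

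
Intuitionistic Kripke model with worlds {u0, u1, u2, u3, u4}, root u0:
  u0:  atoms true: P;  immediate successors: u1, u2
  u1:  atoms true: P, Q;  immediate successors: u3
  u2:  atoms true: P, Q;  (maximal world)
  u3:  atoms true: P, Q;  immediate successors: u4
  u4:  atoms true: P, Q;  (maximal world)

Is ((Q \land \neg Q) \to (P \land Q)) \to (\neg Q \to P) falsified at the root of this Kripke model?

No

u0 \Vdash ((Q \land \neg Q) \to (P \land Q)) \to (\neg Q \to P): every world accessible from u0 that forces (Q \land \neg Q) \to (P \land Q) (namely u0, u1, u2, u3, u4) also forces \neg Q \to P.
So the root u0 forces ((Q \land \neg Q) \to (P \land Q)) \to (\neg Q \to P); the model is not a countermodel.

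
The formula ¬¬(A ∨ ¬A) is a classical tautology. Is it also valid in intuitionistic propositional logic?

Yes

This is the double negation of excluded middle, which is intuitionistically derivable.
Assuming ¬(A ∨ ¬A): from A we'd get A ∨ ¬A, so ¬A; but then A ∨ ¬A again — contradiction. Hence ¬¬(A ∨ ¬A).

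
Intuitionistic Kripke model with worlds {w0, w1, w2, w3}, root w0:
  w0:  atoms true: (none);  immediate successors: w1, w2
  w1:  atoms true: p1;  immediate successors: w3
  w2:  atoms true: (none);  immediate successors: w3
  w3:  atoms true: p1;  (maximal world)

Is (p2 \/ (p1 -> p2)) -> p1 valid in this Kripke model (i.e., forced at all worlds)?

w0 ||- (p2 \/ (p1 -> p2)) -> p1 vacuously: no world accessible from w0 forces the antecedent p2 \/ (p1 -> p2).
Since the root w0 forces (p2 \/ (p1 -> p2)) -> p1 and forcing is persistent (monotone upward), every world forces it.

Yes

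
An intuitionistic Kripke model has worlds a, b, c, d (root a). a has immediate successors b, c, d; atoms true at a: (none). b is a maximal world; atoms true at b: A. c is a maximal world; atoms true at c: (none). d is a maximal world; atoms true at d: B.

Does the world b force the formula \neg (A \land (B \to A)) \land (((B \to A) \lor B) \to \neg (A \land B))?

b \nVdash \neg (A \land (B \to A)) \land (((B \to A) \lor B) \to \neg (A \land B)) since b fails \neg (A \land (B \to A)).

No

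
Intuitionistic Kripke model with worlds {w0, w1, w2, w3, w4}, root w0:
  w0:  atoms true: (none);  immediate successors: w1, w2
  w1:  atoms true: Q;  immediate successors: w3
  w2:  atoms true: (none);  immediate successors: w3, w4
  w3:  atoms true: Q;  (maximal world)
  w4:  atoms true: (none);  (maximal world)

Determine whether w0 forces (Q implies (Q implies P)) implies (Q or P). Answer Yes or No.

w0 does not force (Q implies (Q implies P)) implies (Q or P): at the accessible world w4, w4 forces Q implies (Q implies P) but w4 does not force Q or P.
w4 does not force Q or P: neither disjunct is forced at w4.
w4 lacks atom Q, so w4 does not force Q.

No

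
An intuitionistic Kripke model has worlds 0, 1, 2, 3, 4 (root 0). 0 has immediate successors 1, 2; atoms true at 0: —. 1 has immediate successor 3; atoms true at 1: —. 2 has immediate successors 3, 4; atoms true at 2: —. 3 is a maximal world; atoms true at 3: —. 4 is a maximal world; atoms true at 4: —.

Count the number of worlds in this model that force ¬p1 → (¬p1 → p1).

0: does not force it — 0 ⊮ ¬p1 → (¬p1 → p1): already at 0 itself, 0 ⊩ ¬p1 but 0 ⊮ ¬p1 → p1.
1: does not force it — 1 ⊮ ¬p1 → (¬p1 → p1): already at 1 itself, 1 ⊩ ¬p1 but 1 ⊮ ¬p1 → p1.
2: does not force it — 2 ⊮ ¬p1 → (¬p1 → p1): already at 2 itself, 2 ⊩ ¬p1 but 2 ⊮ ¬p1 → p1.
3: does not force it.
4: does not force it.
Worlds forcing the formula: { }.

0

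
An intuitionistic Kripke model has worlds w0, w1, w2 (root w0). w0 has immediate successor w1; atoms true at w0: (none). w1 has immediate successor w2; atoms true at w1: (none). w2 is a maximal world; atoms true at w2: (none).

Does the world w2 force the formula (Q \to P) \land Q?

w2 \nVdash (Q \to P) \land Q since w2 fails Q.

No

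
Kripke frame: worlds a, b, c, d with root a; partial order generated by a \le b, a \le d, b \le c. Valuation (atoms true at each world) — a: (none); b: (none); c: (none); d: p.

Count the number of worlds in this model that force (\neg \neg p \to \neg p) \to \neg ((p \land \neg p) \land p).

4

a: forces it.
b: forces it.
c: forces it.
d: forces it.
Worlds forcing the formula: {a, b, c, d}.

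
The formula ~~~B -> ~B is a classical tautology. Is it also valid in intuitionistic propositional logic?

Yes

This is triple-negation reduction, which is intuitionistically derivable.
Assume ~~~B and suppose B. Then ~~B (double-negation introduction), contradicting ~~~B. So ~B.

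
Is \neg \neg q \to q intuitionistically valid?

This is double-negation elimination, which is not intuitionistically valid.
A Kripke countermodel: worlds a, b; order generated by a \le b; atoms true at each world — a:{}; b:{q}.
a \nVdash \neg \neg q \to q: already at a itself, a \Vdash \neg \neg q but a \nVdash q.
a lacks atom q, so a \nVdash q.
So the root a does not force the formula.

No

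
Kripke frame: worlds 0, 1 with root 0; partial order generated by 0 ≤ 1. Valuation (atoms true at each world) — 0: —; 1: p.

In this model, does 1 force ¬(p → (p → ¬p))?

1 ⊩ ¬(p → (p → ¬p)): no world accessible from 1 forces p → (p → ¬p).

Yes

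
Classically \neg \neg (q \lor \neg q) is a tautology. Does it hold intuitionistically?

This is the double negation of excluded middle, which is intuitionistically derivable.
Assuming \neg (q \lor \neg q): from q we'd get q \lor \neg q, so \neg q; but then q \lor \neg q again — contradiction. Hence \neg \neg (q \lor \neg q).

Yes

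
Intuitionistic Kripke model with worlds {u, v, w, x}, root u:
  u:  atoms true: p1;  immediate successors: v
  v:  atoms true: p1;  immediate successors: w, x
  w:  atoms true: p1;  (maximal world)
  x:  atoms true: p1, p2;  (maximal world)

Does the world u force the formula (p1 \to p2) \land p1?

u \nVdash (p1 \to p2) \land p1 since u fails p1 \to p2.

No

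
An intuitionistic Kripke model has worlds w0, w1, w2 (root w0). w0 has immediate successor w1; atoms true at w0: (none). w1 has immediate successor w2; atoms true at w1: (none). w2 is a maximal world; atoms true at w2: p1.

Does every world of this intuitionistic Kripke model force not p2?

Yes

w0 forces not p2: no world accessible from w0 forces p2.
Since the root w0 forces not p2 and forcing is persistent (monotone upward), every world forces it.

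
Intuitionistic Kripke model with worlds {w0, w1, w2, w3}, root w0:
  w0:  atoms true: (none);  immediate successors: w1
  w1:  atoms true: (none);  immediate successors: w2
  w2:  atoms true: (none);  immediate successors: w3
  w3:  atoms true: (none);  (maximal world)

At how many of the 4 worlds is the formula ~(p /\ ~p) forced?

4

w0: forces it.
w1: forces it.
w2: forces it.
w3: forces it.
Worlds forcing the formula: {w0, w1, w2, w3}.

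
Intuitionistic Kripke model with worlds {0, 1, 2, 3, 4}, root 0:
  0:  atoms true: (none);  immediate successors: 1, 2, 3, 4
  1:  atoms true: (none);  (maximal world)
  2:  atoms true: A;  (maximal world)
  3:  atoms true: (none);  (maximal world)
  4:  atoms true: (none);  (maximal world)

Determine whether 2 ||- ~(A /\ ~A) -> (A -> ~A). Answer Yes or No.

No

2 ||-/- ~(A /\ ~A) -> (A -> ~A): already at 2 itself, 2 ||- ~(A /\ ~A) but 2 ||-/- A -> ~A.
2 ||-/- A -> ~A: already at 2 itself, 2 ||- A but 2 ||-/- ~A.
2 ||-/- ~A since 2 is accessible from 2 and 2 ||- A.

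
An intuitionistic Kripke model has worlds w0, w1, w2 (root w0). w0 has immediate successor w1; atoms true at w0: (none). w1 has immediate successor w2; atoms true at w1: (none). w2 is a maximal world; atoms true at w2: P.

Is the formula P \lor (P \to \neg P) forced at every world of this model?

No

Not every world: w0 \nVdash P \lor (P \to \neg P).
w0 \nVdash P \lor (P \to \neg P): neither disjunct is forced at w0.
w0 lacks atom P, so w0 \nVdash P.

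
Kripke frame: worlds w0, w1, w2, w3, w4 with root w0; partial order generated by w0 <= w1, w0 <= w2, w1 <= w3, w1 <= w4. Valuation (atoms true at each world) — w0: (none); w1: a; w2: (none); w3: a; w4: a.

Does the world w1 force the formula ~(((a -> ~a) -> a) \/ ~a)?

No

w1 ||-/- ~(((a -> ~a) -> a) \/ ~a) since w1 is accessible from w1 and w1 ||- ((a -> ~a) -> a) \/ ~a.
w1 ||- ((a -> ~a) -> a) \/ ~a via the disjunct (a -> ~a) -> a.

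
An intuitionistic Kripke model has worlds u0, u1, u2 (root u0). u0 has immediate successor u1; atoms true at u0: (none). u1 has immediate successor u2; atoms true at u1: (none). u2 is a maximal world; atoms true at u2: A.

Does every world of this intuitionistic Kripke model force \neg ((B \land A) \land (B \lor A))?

Yes

u0 \Vdash \neg ((B \land A) \land (B \lor A)): no world accessible from u0 forces (B \land A) \land (B \lor A).
Since the root u0 forces \neg ((B \land A) \land (B \lor A)) and forcing is persistent (monotone upward), every world forces it.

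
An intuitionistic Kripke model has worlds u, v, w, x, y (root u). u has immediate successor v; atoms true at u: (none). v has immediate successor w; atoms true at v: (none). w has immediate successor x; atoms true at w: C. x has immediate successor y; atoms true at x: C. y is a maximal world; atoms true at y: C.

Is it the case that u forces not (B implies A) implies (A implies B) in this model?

u forces not (B implies A) implies (A implies B) vacuously: no world accessible from u forces the antecedent not (B implies A).

Yes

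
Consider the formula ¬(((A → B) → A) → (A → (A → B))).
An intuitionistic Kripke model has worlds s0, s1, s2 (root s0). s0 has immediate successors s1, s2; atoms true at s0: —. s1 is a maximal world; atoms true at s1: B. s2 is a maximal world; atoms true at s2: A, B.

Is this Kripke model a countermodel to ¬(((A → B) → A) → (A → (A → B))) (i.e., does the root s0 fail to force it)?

s0 ⊮ ¬(((A → B) → A) → (A → (A → B))) since s0 is accessible from s0 and s0 ⊩ ((A → B) → A) → (A → (A → B)).
s0 ⊩ ((A → B) → A) → (A → (A → B)): every world accessible from s0 that forces (A → B) → A (namely s2) also forces A → (A → B).
So the root s0 does not force ¬(((A → B) → A) → (A → (A → B))); the model is a countermodel.

Yes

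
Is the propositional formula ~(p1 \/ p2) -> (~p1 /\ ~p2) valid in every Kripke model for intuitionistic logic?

Yes

This is a constructively valid De Morgan direction (negated disjunction to conjunction of negations), which is intuitionistically derivable.
From ~(p1 \/ p2): if p1 held then p1 \/ p2 would, contradiction — so ~p1; similarly ~p2.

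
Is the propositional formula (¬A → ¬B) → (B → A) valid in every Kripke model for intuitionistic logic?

No

This is the converse of contraposition, which is not intuitionistically valid.
A Kripke countermodel: worlds w0, w1; order generated by w0 ≤ w1; atoms true at each world — w0:{B}; w1:{A,B}.
w0 ⊮ (¬A → ¬B) → (B → A): already at w0 itself, w0 ⊩ ¬A → ¬B but w0 ⊮ B → A.
w0 ⊮ B → A: already at w0 itself, w0 ⊩ B but w0 ⊮ A.
w0 lacks atom A, so w0 ⊮ A.
So the root w0 does not force the formula.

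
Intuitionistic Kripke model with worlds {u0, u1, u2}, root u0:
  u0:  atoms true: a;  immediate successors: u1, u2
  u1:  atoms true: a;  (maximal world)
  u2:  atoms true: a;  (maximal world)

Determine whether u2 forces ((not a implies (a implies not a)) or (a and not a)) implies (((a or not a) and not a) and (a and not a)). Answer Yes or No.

u2 does not force ((not a implies (a implies not a)) or (a and not a)) implies (((a or not a) and not a) and (a and not a)): already at u2 itself, u2 forces (not a implies (a implies not a)) or (a and not a) but u2 does not force ((a or not a) and not a) and (a and not a).
u2 does not force ((a or not a) and not a) and (a and not a) since u2 fails (a or not a) and not a.

No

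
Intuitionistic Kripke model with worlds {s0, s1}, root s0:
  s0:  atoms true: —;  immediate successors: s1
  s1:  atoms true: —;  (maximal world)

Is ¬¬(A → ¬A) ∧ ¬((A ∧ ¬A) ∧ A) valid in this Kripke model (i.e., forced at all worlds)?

s0 ⊩ ¬¬(A → ¬A) ∧ ¬((A ∧ ¬A) ∧ A) since s0 forces both conjuncts.
Since the root s0 forces ¬¬(A → ¬A) ∧ ¬((A ∧ ¬A) ∧ A) and forcing is persistent (monotone upward), every world forces it.

Yes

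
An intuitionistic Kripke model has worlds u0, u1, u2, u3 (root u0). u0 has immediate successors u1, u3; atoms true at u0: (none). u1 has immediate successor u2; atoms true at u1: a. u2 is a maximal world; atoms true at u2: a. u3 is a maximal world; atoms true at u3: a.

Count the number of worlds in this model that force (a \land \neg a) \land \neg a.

u0: does not force it — u0 \nVdash (a \land \neg a) \land \neg a since u0 fails a \land \neg a.
u1: does not force it — u1 \nVdash (a \land \neg a) \land \neg a since u1 fails a \land \neg a.
u2: does not force it.
u3: does not force it.
Worlds forcing the formula: { }.

0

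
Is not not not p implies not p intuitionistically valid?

Yes

This is triple-negation reduction, which is intuitionistically derivable.
Assume not not not p and suppose p. Then not not p (double-negation introduction), contradicting not not not p. So not p.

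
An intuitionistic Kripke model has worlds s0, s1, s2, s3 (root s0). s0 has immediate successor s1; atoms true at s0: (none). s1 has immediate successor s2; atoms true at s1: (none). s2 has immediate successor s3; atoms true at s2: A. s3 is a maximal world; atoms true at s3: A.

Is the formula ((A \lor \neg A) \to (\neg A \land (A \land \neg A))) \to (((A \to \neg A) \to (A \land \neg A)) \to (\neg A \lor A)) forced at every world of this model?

s0 \Vdash ((A \lor \neg A) \to (\neg A \land (A \land \neg A))) \to (((A \to \neg A) \to (A \land \neg A)) \to (\neg A \lor A)) vacuously: no world accessible from s0 forces the antecedent (A \lor \neg A) \to (\neg A \land (A \land \neg A)).
Since the root s0 forces ((A \lor \neg A) \to (\neg A \land (A \land \neg A))) \to (((A \to \neg A) \to (A \land \neg A)) \to (\neg A \lor A)) and forcing is persistent (monotone upward), every world forces it.

Yes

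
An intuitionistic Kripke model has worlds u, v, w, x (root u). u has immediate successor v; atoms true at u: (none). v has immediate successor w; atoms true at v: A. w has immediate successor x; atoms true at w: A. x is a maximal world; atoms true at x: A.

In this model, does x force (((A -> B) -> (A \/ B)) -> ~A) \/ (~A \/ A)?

Yes

x ||- (((A -> B) -> (A \/ B)) -> ~A) \/ (~A \/ A) via the disjunct ~A \/ A.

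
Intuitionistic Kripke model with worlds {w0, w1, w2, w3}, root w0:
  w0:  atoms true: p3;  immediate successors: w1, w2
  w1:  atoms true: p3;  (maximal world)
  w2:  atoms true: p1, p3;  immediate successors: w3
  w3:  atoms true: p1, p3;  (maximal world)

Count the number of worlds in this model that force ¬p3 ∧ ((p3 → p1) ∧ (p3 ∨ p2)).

w0: does not force it — w0 ⊮ ¬p3 ∧ ((p3 → p1) ∧ (p3 ∨ p2)) since w0 fails ¬p3.
w1: does not force it — w1 ⊮ ¬p3 ∧ ((p3 → p1) ∧ (p3 ∨ p2)) since w1 fails ¬p3.
w2: does not force it — w2 ⊮ ¬p3 ∧ ((p3 → p1) ∧ (p3 ∨ p2)) since w2 fails ¬p3.
w3: does not force it.
Worlds forcing the formula: { }.

0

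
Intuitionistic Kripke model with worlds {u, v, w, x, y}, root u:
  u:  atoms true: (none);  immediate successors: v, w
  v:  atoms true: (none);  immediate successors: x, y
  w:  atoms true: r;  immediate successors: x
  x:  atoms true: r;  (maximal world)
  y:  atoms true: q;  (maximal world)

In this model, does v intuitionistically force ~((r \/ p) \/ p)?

No

v ||-/- ~((r \/ p) \/ p) since x is accessible from v and x ||- (r \/ p) \/ p.
x ||- (r \/ p) \/ p via the disjunct r \/ p.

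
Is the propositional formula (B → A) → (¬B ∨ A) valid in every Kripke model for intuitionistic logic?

This is the material-implication-as-disjunction principle, which is not intuitionistically valid.
A Kripke countermodel: worlds w0, w1; order generated by w0 ≤ w1; atoms true at each world — w0:{}; w1:{A,B}.
w0 ⊮ (B → A) → (¬B ∨ A): already at w0 itself, w0 ⊩ B → A but w0 ⊮ ¬B ∨ A.
w0 ⊮ ¬B ∨ A: neither disjunct is forced at w0.
w0 ⊮ ¬B since w1 is accessible from w0 and w1 ⊩ B.
So the root w0 does not force the formula.

No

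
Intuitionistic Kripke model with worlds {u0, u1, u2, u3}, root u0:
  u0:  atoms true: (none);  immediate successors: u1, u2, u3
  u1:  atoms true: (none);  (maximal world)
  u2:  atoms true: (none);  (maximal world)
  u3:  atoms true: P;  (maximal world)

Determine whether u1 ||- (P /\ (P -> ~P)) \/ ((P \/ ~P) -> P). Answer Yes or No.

No

u1 ||-/- (P /\ (P -> ~P)) \/ ((P \/ ~P) -> P): neither disjunct is forced at u1.
u1 ||-/- P /\ (P -> ~P) since u1 fails P.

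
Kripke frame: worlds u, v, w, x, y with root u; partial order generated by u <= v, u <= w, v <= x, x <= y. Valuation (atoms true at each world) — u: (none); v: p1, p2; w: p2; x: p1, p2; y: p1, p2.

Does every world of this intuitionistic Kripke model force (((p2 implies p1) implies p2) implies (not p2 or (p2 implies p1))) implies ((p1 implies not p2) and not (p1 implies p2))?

No

Not every world: u does not force (((p2 implies p1) implies p2) implies (not p2 or (p2 implies p1))) implies ((p1 implies not p2) and not (p1 implies p2)).
u does not force (((p2 implies p1) implies p2) implies (not p2 or (p2 implies p1))) implies ((p1 implies not p2) and not (p1 implies p2)): at the accessible world v, v forces ((p2 implies p1) implies p2) implies (not p2 or (p2 implies p1)) but v does not force (p1 implies not p2) and not (p1 implies p2).
v does not force (p1 implies not p2) and not (p1 implies p2) since v fails p1 implies not p2.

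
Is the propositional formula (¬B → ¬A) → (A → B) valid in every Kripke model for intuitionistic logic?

No

This is the converse of contraposition, which is not intuitionistically valid.
A Kripke countermodel: worlds s0, s1; order generated by s0 ≤ s1; atoms true at each world — s0:{A}; s1:{A,B}.
s0 ⊮ (¬B → ¬A) → (A → B): already at s0 itself, s0 ⊩ ¬B → ¬A but s0 ⊮ A → B.
s0 ⊮ A → B: already at s0 itself, s0 ⊩ A but s0 ⊮ B.
s0 lacks atom B, so s0 ⊮ B.
So the root s0 does not force the formula.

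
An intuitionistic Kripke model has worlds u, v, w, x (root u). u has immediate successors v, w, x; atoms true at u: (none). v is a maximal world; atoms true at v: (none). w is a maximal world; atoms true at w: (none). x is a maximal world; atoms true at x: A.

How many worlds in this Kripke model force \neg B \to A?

1

u: does not force it — u \nVdash \neg B \to A: already at u itself, u \Vdash \neg B but u \nVdash A.
v: does not force it.
w: does not force it.
x: forces it.
Worlds forcing the formula: {x}.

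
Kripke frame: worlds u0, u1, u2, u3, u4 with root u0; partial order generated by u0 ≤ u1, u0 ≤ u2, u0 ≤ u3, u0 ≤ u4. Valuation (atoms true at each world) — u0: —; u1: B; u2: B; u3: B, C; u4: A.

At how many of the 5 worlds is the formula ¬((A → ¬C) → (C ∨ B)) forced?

1

u0: does not force it — u0 ⊮ ¬((A → ¬C) → (C ∨ B)) since u1 is accessible from u0 and u1 ⊩ (A → ¬C) → (C ∨ B).
u1: does not force it — u1 ⊮ ¬((A → ¬C) → (C ∨ B)) since u1 is accessible from u1 and u1 ⊩ (A → ¬C) → (C ∨ B).
u2: does not force it.
u3: does not force it.
u4: forces it.
Worlds forcing the formula: {u4}.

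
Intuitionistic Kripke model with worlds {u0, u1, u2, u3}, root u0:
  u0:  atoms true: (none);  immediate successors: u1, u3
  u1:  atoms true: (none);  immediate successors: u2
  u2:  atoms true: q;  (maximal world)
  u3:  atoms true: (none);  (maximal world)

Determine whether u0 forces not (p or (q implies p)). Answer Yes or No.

u0 does not force not (p or (q implies p)) since u3 is accessible from u0 and u3 forces p or (q implies p).
u3 forces p or (q implies p) via the disjunct q implies p.

No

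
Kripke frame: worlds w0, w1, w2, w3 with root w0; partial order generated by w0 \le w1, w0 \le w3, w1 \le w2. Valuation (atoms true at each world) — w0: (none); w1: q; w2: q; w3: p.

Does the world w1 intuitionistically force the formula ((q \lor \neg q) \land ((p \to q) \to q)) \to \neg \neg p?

w1 \nVdash ((q \lor \neg q) \land ((p \to q) \to q)) \to \neg \neg p: already at w1 itself, w1 \Vdash (q \lor \neg q) \land ((p \to q) \to q) but w1 \nVdash \neg \neg p.
w1 \nVdash \neg \neg p since w1 is accessible from w1 and w1 \Vdash \neg p.
w1 \Vdash \neg p: no world accessible from w1 forces p.

No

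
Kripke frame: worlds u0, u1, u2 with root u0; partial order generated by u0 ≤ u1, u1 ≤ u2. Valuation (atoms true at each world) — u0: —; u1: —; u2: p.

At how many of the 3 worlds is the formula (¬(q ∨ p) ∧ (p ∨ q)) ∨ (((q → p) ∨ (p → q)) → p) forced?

1

u0: does not force it — u0 ⊮ (¬(q ∨ p) ∧ (p ∨ q)) ∨ (((q → p) ∨ (p → q)) → p): neither disjunct is forced at u0.
u1: does not force it — u1 ⊮ (¬(q ∨ p) ∧ (p ∨ q)) ∨ (((q → p) ∨ (p → q)) → p): neither disjunct is forced at u1.
u2: forces it.
Worlds forcing the formula: {u2}.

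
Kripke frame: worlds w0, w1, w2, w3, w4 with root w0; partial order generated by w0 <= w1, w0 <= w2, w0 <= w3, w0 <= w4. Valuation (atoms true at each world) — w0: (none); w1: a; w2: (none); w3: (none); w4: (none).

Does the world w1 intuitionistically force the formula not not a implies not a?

No

w1 does not force not not a implies not a: already at w1 itself, w1 forces not not a but w1 does not force not a.
w1 does not force not a since w1 is accessible from w1 and w1 forces a.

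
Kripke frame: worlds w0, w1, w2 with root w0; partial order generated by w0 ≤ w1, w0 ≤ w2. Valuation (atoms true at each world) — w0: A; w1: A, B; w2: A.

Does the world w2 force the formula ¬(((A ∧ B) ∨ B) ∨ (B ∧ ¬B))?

Yes

w2 ⊩ ¬(((A ∧ B) ∨ B) ∨ (B ∧ ¬B)): no world accessible from w2 forces ((A ∧ B) ∨ B) ∨ (B ∧ ¬B).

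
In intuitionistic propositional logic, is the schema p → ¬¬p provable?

This is double-negation introduction, which is intuitionistically derivable.
If a world forces p then every accessible world forces p (persistence), so none forces ¬p; hence ¬¬p.

Yes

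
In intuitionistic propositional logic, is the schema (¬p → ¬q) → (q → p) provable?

No

This is the converse of contraposition, which is not intuitionistically valid.
A Kripke countermodel: worlds a, b; order generated by a ≤ b; atoms true at each world — a:{q}; b:{p,q}.
a ⊮ (¬p → ¬q) → (q → p): already at a itself, a ⊩ ¬p → ¬q but a ⊮ q → p.
a ⊮ q → p: already at a itself, a ⊩ q but a ⊮ p.
a lacks atom p, so a ⊮ p.
So the root a does not force the formula.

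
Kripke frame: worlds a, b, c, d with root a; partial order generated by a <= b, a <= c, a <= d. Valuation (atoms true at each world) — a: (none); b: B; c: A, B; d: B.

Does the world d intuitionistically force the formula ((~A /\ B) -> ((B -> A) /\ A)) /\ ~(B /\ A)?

d ||-/- ((~A /\ B) -> ((B -> A) /\ A)) /\ ~(B /\ A) since d fails (~A /\ B) -> ((B -> A) /\ A).

No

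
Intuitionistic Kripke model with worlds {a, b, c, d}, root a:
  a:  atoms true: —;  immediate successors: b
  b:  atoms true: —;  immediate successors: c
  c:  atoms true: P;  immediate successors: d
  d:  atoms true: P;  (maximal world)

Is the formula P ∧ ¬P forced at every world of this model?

Not every world: a ⊮ P ∧ ¬P.
a ⊮ P ∧ ¬P since a fails P.

No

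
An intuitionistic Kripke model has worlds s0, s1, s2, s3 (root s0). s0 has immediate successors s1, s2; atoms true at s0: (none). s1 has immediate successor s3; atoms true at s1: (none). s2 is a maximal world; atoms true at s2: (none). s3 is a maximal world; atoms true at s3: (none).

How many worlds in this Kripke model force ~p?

s0: forces it.
s1: forces it.
s2: forces it.
s3: forces it.
Worlds forcing the formula: {s0, s1, s2, s3}.

4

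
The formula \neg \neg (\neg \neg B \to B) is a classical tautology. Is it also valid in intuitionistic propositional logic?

Yes

This is the double negation of double-negation elimination, which is intuitionistically derivable.
By Glivenko's theorem the double negation of any classical propositional tautology is intuitionistically provable; \neg \neg B \to B is classically a tautology.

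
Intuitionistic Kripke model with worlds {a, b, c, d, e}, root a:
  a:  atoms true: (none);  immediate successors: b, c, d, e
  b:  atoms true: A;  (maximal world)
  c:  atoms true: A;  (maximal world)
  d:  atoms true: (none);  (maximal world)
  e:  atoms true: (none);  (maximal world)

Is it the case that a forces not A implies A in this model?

No

a does not force not A implies A: at the accessible world d, d forces not A but d does not force A.
d lacks atom A, so d does not force A.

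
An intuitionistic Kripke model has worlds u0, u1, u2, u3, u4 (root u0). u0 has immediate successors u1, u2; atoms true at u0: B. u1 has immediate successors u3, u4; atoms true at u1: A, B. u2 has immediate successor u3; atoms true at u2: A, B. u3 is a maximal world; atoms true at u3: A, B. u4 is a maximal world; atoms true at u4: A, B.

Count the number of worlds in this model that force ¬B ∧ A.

u0: does not force it — u0 ⊮ ¬B ∧ A since u0 fails ¬B.
u1: does not force it.
u2: does not force it.
u3: does not force it.
u4: does not force it.
Worlds forcing the formula: { }.

0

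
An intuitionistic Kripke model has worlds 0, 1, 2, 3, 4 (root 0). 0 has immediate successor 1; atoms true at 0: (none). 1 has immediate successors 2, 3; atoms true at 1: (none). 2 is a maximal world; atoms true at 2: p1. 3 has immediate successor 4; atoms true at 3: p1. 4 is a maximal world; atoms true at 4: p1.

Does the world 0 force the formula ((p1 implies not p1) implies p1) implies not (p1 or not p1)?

No

0 does not force ((p1 implies not p1) implies p1) implies not (p1 or not p1): already at 0 itself, 0 forces (p1 implies not p1) implies p1 but 0 does not force not (p1 or not p1).
0 does not force not (p1 or not p1) since 2 is accessible from 0 and 2 forces p1 or not p1.
2 forces p1 or not p1 via the disjunct p1.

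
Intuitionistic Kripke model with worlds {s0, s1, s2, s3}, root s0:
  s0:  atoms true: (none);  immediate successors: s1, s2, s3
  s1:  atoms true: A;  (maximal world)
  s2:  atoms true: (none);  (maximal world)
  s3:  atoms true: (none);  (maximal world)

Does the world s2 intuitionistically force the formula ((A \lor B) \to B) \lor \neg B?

s2 \Vdash ((A \lor B) \to B) \lor \neg B via the disjunct (A \lor B) \to B.

Yes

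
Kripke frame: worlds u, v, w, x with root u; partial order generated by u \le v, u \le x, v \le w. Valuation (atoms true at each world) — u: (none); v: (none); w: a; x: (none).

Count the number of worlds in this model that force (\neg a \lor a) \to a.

2

u: does not force it — u \nVdash (\neg a \lor a) \to a: at the accessible world x, x \Vdash \neg a \lor a but x \nVdash a.
v: forces it.
w: forces it.
x: does not force it — x \nVdash (\neg a \lor a) \to a: already at x itself, x \Vdash \neg a \lor a but x \nVdash a.
Worlds forcing the formula: {v, w}.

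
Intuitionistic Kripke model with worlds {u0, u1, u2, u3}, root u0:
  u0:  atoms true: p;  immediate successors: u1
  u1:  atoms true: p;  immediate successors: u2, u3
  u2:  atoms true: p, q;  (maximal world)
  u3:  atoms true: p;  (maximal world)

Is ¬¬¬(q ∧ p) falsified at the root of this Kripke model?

u0 ⊮ ¬¬¬(q ∧ p) since u2 is accessible from u0 and u2 ⊩ ¬¬(q ∧ p).
u2 ⊩ ¬¬(q ∧ p): no world accessible from u2 forces ¬(q ∧ p).
So the root u0 does not force ¬¬¬(q ∧ p); the model is a countermodel.

Yes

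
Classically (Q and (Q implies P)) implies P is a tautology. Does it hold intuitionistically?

Yes

This is modus ponens in implicational form, which is intuitionistically derivable.
If a world forces Q and Q implies P, then applying the implication at that world (which is accessible from itself) gives P.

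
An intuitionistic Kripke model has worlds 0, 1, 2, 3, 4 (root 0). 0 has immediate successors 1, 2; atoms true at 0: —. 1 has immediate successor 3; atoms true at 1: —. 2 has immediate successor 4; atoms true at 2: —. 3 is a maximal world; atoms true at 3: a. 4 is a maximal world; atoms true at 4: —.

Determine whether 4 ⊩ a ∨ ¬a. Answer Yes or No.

Yes

4 ⊩ a ∨ ¬a via the disjunct ¬a.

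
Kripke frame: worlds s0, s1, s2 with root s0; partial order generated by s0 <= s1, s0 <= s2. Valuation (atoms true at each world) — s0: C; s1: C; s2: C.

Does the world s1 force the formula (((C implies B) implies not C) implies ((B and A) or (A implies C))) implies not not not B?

s1 forces (((C implies B) implies not C) implies ((B and A) or (A implies C))) implies not not not B: every world accessible from s1 that forces ((C implies B) implies not C) implies ((B and A) or (A implies C)) (namely s1) also forces not not not B.

Yes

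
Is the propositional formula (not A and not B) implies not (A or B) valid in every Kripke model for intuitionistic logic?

Yes

This is a constructively valid De Morgan direction (conjunction of negations to negated disjunction), which is intuitionistically derivable.
If both not A and not B hold at a world, no accessible world forces A or forces B, so none forces A or B.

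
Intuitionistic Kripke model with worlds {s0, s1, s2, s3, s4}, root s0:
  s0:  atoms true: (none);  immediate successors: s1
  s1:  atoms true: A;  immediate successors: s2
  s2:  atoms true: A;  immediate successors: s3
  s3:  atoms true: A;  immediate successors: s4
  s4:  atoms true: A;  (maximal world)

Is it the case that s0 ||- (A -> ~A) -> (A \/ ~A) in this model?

s0 ||- (A -> ~A) -> (A \/ ~A) vacuously: no world accessible from s0 forces the antecedent A -> ~A.

Yes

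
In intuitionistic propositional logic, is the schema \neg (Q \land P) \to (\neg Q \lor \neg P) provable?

This is the constructively invalid direction of De Morgan's law for conjunction, which is not intuitionistically valid.
A Kripke countermodel: worlds 0, 1, 2; order generated by 0 \le 1, 0 \le 2; atoms true at each world — 0:{}; 1:{Q}; 2:{P}.
0 \nVdash \neg (Q \land P) \to (\neg Q \lor \neg P): already at 0 itself, 0 \Vdash \neg (Q \land P) but 0 \nVdash \neg Q \lor \neg P.
0 \nVdash \neg Q \lor \neg P: neither disjunct is forced at 0.
0 \nVdash \neg Q since 1 is accessible from 0 and 1 \Vdash Q.
So the root 0 does not force the formula.

No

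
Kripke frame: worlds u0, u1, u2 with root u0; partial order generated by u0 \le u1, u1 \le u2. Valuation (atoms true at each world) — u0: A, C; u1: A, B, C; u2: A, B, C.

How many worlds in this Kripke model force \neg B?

0

u0: does not force it — u0 \nVdash \neg B since u1 is accessible from u0 and u1 \Vdash B.
u1: does not force it.
u2: does not force it.
Worlds forcing the formula: { }.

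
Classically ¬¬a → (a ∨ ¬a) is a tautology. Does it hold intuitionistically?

This is a variant of double-negation elimination (deriving excluded middle from double negation), which is not intuitionistically valid.
A Kripke countermodel: worlds w0, w1; order generated by w0 ≤ w1; atoms true at each world — w0:{}; w1:{a}.
w0 ⊮ ¬¬a → (a ∨ ¬a): already at w0 itself, w0 ⊩ ¬¬a but w0 ⊮ a ∨ ¬a.
w0 ⊮ a ∨ ¬a: neither disjunct is forced at w0.
w0 lacks atom a, so w0 ⊮ a.
So the root w0 does not force the formula.

No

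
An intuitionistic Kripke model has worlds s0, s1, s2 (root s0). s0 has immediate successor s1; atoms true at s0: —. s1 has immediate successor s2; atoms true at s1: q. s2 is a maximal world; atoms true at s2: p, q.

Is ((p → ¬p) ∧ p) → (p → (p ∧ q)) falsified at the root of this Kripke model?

No

s0 ⊩ ((p → ¬p) ∧ p) → (p → (p ∧ q)) vacuously: no world accessible from s0 forces the antecedent (p → ¬p) ∧ p.
So the root s0 forces ((p → ¬p) ∧ p) → (p → (p ∧ q)); the model is not a countermodel.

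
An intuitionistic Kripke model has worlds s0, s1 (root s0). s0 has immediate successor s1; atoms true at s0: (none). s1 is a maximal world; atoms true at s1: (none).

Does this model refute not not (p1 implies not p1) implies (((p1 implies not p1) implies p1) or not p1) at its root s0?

No

s0 forces not not (p1 implies not p1) implies (((p1 implies not p1) implies p1) or not p1): every world accessible from s0 that forces not not (p1 implies not p1) (namely s0, s1) also forces ((p1 implies not p1) implies p1) or not p1.
So the root s0 forces not not (p1 implies not p1) implies (((p1 implies not p1) implies p1) or not p1); the model is not a countermodel.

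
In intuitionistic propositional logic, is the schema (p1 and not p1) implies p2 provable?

Yes

This is an instance of ex falso quodlibet, which is intuitionistically derivable.
No world can force both p1 and not p1, so the antecedent p1 and not p1 is never forced and the implication holds vacuously at every world.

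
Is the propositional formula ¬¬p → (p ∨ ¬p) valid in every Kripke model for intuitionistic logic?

No

This is a variant of double-negation elimination (deriving excluded middle from double negation), which is not intuitionistically valid.
A Kripke countermodel: worlds u, v; order generated by u ≤ v; atoms true at each world — u:{}; v:{p}.
u ⊮ ¬¬p → (p ∨ ¬p): already at u itself, u ⊩ ¬¬p but u ⊮ p ∨ ¬p.
u ⊮ p ∨ ¬p: neither disjunct is forced at u.
u lacks atom p, so u ⊮ p.
So the root u does not force the formula.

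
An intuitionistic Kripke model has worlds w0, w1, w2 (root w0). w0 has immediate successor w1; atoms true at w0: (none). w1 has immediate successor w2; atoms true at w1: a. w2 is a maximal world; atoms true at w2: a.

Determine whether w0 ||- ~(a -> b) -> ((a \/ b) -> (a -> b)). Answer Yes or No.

No

w0 ||-/- ~(a -> b) -> ((a \/ b) -> (a -> b)): already at w0 itself, w0 ||- ~(a -> b) but w0 ||-/- (a \/ b) -> (a -> b).
w0 ||-/- (a \/ b) -> (a -> b): at the accessible world w1, w1 ||- a \/ b but w1 ||-/- a -> b.
w1 ||-/- a -> b: already at w1 itself, w1 ||- a but w1 ||-/- b.
w1 lacks atom b, so w1 ||-/- b.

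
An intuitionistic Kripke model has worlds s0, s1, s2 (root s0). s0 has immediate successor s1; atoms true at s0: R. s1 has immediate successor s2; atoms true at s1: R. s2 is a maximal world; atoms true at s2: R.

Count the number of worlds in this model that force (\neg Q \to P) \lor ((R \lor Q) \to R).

s0: forces it.
s1: forces it.
s2: forces it.
Worlds forcing the formula: {s0, s1, s2}.

3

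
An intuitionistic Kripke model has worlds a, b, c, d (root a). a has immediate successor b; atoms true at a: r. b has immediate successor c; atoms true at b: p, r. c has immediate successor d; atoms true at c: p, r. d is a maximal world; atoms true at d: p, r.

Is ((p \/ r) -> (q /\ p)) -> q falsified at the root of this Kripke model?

No

a ||- ((p \/ r) -> (q /\ p)) -> q vacuously: no world accessible from a forces the antecedent (p \/ r) -> (q /\ p).
So the root a forces ((p \/ r) -> (q /\ p)) -> q; the model is not a countermodel.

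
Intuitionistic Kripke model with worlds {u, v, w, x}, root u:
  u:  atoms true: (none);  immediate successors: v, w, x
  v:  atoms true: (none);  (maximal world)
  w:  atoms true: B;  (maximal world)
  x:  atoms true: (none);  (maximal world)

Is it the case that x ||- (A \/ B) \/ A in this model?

x ||-/- (A \/ B) \/ A: neither disjunct is forced at x.
x ||-/- A \/ B: neither disjunct is forced at x.
x lacks atom A, so x ||-/- A.

No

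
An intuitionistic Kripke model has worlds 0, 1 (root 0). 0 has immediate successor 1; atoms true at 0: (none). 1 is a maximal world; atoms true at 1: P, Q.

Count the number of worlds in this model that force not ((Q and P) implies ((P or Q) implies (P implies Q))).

0: does not force it — 0 does not force not ((Q and P) implies ((P or Q) implies (P implies Q))) since 0 is accessible from 0 and 0 forces (Q and P) implies ((P or Q) implies (P implies Q)).
1: does not force it.
Worlds forcing the formula: { }.

0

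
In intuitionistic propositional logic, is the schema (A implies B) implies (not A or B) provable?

This is the material-implication-as-disjunction principle, which is not intuitionistically valid.
A Kripke countermodel: worlds u, v; order generated by u <= v; atoms true at each world — u:{}; v:{A,B}.
u does not force (A implies B) implies (not A or B): already at u itself, u forces A implies B but u does not force not A or B.
u does not force not A or B: neither disjunct is forced at u.
u does not force not A since v is accessible from u and v forces A.
So the root u does not force the formula.

No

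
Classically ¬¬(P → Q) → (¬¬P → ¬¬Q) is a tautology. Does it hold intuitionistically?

This is the distribution of double negation over implication, which is intuitionistically derivable.
Assume ¬¬(P → Q) and ¬¬P; suppose ¬Q. Then P → Q would give ¬P (by contraposition), contradicting ¬¬P; so ¬(P → Q), contradicting ¬¬(P → Q). Hence ¬¬Q.

Yes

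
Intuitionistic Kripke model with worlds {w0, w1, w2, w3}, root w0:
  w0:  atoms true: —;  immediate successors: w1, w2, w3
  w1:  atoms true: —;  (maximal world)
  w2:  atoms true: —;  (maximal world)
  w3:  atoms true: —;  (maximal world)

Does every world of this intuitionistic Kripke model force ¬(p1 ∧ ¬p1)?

Yes

w0 ⊩ ¬(p1 ∧ ¬p1): no world accessible from w0 forces p1 ∧ ¬p1.
Since the root w0 forces ¬(p1 ∧ ¬p1) and forcing is persistent (monotone upward), every world forces it.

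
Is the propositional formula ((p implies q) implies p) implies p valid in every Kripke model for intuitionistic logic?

No

This is Peirce's law, which is not intuitionistically valid.
A Kripke countermodel: worlds s0, s1; order generated by s0 <= s1; atoms true at each world — s0:{}; s1:{p}.
s0 does not force ((p implies q) implies p) implies p: already at s0 itself, s0 forces (p implies q) implies p but s0 does not force p.
s0 lacks atom p, so s0 does not force p.
So the root s0 does not force the formula.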